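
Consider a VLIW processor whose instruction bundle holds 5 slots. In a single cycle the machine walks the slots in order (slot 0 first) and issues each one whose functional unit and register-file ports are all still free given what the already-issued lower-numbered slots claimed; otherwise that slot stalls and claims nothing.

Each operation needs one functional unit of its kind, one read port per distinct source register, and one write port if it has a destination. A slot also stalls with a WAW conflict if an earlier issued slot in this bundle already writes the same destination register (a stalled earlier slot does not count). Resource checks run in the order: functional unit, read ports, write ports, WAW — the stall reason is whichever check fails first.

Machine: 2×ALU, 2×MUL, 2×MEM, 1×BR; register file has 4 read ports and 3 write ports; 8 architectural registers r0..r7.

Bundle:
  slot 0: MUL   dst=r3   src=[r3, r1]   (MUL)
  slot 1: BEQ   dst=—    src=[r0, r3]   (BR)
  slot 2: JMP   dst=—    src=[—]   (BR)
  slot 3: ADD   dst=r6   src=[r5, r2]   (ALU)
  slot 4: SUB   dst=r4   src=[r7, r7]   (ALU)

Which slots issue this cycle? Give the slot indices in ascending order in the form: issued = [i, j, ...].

issued = [0, 1]

slot 0 (MUL): ISSUE — free A2,Mu1,Ld2,B1 rp2 wp2
slot 1 (BR): ISSUE — free A2,Mu1,Ld2,B0 rp0 wp2
slot 2 (BR): stall FU — free A2,Mu1,Ld2,B0 rp0 wp2
slot 3 (ALU): stall RD_PORT — free A2,Mu1,Ld2,B0 rp0 wp2
slot 4 (ALU): stall RD_PORT — free A2,Mu1,Ld2,B0 rp0 wp2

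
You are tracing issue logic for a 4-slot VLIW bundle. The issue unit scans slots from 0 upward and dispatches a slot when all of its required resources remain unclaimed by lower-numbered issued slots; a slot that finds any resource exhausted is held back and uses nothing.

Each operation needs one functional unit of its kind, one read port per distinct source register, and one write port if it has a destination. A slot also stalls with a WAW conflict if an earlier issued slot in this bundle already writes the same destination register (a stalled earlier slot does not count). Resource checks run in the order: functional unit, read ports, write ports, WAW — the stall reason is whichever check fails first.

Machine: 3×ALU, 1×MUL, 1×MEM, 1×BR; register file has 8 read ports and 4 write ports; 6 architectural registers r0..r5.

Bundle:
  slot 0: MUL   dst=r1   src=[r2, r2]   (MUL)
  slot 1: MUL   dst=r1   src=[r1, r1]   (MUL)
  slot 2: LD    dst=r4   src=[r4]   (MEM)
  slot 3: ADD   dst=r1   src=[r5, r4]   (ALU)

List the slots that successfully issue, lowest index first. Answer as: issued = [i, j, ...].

issued = [0, 2]

slot 0 (MUL): ISSUE — free A3,Mu0,Ld1,B1 rp7 wp3
slot 1 (MUL): stall FU — free A3,Mu0,Ld1,B1 rp7 wp3
slot 2 (MEM): ISSUE — free A3,Mu0,Ld0,B1 rp6 wp2
slot 3 (ALU): stall WAW — free A3,Mu0,Ld0,B1 rp6 wp2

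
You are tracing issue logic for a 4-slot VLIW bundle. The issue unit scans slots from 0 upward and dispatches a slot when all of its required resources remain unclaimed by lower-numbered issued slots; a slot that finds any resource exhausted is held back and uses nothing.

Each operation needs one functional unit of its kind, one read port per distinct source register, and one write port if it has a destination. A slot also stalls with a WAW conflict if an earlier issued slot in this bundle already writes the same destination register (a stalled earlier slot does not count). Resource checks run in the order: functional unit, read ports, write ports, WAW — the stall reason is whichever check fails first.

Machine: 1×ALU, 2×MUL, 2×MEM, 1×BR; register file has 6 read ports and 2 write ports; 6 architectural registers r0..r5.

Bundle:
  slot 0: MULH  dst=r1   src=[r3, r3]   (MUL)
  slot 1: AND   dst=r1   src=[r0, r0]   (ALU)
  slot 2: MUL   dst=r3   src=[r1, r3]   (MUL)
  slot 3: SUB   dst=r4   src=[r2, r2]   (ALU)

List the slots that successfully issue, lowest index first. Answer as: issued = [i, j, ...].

issued = [0, 2]

(0) want 1×MUL +1rd +1wr — yes → AL1|MU1|ME2|BR1|rd5|wr1
(1) want 1×ALU +1rd +1wr — WAW → AL1|MU1|ME2|BR1|rd5|wr1
(2) want 1×MUL +2rd +1wr — yes → AL1|MU0|ME2|BR1|rd3|wr0
(3) want 1×ALU +1rd +1wr — WR_PORT → AL1|MU0|ME2|BR1|rd3|wr0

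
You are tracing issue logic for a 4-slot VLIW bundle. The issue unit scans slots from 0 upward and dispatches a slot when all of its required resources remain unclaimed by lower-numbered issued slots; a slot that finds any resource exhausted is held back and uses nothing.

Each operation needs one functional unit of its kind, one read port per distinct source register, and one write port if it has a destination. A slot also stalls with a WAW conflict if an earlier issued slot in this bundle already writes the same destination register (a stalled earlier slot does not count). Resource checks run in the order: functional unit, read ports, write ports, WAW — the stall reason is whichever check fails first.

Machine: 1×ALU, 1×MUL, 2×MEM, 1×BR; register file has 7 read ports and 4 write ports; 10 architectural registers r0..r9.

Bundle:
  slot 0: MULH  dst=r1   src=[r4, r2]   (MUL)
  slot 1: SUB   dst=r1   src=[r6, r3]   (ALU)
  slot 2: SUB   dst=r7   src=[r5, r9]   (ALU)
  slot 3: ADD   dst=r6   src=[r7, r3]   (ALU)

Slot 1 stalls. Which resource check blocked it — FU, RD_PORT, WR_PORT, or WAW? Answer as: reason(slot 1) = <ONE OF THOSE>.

(0) want 1×MUL +2rd +1wr — yes → AL1|MU0|ME2|BR1|rd5|wr3
(1) want 1×ALU +2rd +1wr — WAW → AL1|MU0|ME2|BR1|rd5|wr3
(2) want 1×ALU +2rd +1wr — yes → AL0|MU0|ME2|BR1|rd3|wr2
(3) want 1×ALU +2rd +1wr — FU → AL0|MU0|ME2|BR1|rd3|wr2

reason(slot 1) = WAW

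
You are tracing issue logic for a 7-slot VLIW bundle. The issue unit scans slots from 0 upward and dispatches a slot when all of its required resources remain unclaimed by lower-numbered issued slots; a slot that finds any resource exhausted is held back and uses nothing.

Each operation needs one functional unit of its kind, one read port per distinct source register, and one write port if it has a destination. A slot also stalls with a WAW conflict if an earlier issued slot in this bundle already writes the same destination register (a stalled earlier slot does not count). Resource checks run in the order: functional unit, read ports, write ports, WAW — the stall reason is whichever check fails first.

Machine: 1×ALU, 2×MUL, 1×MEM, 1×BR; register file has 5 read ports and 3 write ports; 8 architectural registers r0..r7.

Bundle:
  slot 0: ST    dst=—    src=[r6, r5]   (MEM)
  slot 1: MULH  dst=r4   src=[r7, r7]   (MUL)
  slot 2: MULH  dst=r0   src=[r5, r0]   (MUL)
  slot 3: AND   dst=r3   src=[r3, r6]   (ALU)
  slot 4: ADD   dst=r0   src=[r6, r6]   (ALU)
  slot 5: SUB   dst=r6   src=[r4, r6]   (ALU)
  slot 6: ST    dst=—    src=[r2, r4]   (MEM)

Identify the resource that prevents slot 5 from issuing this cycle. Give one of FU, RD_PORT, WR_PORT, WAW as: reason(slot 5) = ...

[0] MEM needs rd=2 wr=0: ok; after: ALU=1 MUL=2 MEM=0 BR=1, R=3, W=3
[1] MUL needs rd=1 wr=1: ok; after: ALU=1 MUL=1 MEM=0 BR=1, R=2, W=2
[2] MUL needs rd=2 wr=1: ok; after: ALU=1 MUL=0 MEM=0 BR=1, R=0, W=1
[3] ALU needs rd=2 wr=1: RD_PORT; after: ALU=1 MUL=0 MEM=0 BR=1, R=0, W=1
[4] ALU needs rd=1 wr=1: RD_PORT; after: ALU=1 MUL=0 MEM=0 BR=1, R=0, W=1
[5] ALU needs rd=2 wr=1: RD_PORT; after: ALU=1 MUL=0 MEM=0 BR=1, R=0, W=1
[6] MEM needs rd=2 wr=0: FU; after: ALU=1 MUL=0 MEM=0 BR=1, R=0, W=1

reason(slot 5) = RD_PORT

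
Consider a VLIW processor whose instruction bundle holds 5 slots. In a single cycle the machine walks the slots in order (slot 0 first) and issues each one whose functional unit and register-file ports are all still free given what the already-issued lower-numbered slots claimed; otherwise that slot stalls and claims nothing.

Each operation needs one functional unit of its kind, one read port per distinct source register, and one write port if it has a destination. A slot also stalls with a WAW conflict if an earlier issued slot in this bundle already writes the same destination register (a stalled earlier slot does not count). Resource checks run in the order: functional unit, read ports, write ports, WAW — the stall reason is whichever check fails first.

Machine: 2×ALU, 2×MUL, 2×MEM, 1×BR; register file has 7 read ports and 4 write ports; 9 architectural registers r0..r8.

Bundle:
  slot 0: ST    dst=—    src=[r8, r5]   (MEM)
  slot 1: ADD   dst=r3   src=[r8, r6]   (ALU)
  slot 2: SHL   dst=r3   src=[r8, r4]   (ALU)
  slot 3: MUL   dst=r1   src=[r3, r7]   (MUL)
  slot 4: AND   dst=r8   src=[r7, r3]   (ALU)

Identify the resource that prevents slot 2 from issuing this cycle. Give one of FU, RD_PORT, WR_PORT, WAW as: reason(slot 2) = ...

reason(slot 2) = WAW

(0) want 1×MEM +2rd +0wr — yes → AL2|MU2|ME1|BR1|rd5|wr4
(1) want 1×ALU +2rd +1wr — yes → AL1|MU2|ME1|BR1|rd3|wr3
(2) want 1×ALU +2rd +1wr — WAW → AL1|MU2|ME1|BR1|rd3|wr3
(3) want 1×MUL +2rd +1wr — yes → AL1|MU1|ME1|BR1|rd1|wr2
(4) want 1×ALU +2rd +1wr — RD_PORT → AL1|MU1|ME1|BR1|rd1|wr2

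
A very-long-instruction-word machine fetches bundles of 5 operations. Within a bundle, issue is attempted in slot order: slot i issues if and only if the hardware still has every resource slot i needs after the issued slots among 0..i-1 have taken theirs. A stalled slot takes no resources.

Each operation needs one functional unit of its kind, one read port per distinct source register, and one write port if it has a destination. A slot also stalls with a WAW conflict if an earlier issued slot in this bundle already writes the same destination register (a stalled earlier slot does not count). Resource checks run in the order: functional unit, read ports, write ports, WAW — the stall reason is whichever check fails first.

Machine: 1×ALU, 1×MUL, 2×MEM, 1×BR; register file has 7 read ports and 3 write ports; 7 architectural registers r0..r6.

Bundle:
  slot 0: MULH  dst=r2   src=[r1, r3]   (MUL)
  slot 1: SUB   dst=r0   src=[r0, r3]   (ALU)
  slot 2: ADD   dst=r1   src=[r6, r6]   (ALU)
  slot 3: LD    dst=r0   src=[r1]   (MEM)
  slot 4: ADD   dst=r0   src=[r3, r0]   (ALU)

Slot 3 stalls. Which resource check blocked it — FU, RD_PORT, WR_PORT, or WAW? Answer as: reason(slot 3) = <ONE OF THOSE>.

  0. MUL→r2 ⇒ go  {1A/0Mu/2Ld/1B | 5r 2w}
  1. ALU→r0 ⇒ go  {0A/0Mu/2Ld/1B | 3r 1w}
  2. ALU→r1 ⇒ no(FU)  {0A/0Mu/2Ld/1B | 3r 1w}
  3. MEM→r0 ⇒ no(WAW)  {0A/0Mu/2Ld/1B | 3r 1w}
  4. ALU→r0 ⇒ no(FU)  {0A/0Mu/2Ld/1B | 3r 1w}

reason(slot 3) = WAW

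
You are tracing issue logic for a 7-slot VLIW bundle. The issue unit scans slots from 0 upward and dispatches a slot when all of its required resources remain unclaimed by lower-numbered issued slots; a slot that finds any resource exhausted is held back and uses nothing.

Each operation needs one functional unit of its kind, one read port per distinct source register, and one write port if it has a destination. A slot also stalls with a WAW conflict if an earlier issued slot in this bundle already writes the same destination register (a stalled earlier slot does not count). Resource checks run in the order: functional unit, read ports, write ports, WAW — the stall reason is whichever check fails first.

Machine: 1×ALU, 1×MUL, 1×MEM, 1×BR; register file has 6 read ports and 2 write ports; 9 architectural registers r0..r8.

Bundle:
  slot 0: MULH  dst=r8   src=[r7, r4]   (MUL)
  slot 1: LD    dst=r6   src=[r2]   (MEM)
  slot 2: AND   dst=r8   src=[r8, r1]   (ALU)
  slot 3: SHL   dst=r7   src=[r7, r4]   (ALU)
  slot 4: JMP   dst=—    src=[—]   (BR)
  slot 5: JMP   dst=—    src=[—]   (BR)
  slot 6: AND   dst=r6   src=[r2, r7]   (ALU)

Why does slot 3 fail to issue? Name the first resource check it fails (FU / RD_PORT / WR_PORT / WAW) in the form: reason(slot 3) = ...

reason(slot 3) = WR_PORT

[0] MUL needs rd=2 wr=1: ok; after: ALU=1 MUL=0 MEM=1 BR=1, R=4, W=1
[1] MEM needs rd=1 wr=1: ok; after: ALU=1 MUL=0 MEM=0 BR=1, R=3, W=0
[2] ALU needs rd=2 wr=1: WR_PORT; after: ALU=1 MUL=0 MEM=0 BR=1, R=3, W=0
[3] ALU needs rd=2 wr=1: WR_PORT; after: ALU=1 MUL=0 MEM=0 BR=1, R=3, W=0
[4] BR needs rd=0 wr=0: ok; after: ALU=1 MUL=0 MEM=0 BR=0, R=3, W=0
[5] BR needs rd=0 wr=0: FU; after: ALU=1 MUL=0 MEM=0 BR=0, R=3, W=0
[6] ALU needs rd=2 wr=1: WR_PORT; after: ALU=1 MUL=0 MEM=0 BR=0, R=3, W=0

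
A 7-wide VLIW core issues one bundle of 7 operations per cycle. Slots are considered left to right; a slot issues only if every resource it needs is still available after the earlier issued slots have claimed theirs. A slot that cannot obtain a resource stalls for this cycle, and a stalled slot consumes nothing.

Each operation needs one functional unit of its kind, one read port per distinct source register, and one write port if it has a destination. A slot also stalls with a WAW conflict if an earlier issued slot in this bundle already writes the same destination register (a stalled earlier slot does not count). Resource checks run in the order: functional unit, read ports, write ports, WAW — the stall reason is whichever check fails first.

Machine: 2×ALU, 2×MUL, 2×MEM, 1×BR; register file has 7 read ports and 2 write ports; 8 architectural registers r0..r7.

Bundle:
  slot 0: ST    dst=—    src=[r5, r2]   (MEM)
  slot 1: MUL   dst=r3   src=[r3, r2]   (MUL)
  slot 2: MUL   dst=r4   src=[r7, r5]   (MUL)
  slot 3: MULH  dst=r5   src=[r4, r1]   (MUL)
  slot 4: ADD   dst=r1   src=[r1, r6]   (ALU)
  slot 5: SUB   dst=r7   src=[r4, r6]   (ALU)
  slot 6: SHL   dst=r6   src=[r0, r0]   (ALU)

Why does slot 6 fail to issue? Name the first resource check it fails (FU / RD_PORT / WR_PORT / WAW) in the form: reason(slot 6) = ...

reason(slot 6) = WR_PORT

[0] MEM needs rd=2 wr=0: ok; after: ALU=2 MUL=2 MEM=1 BR=1, R=5, W=2
[1] MUL needs rd=2 wr=1: ok; after: ALU=2 MUL=1 MEM=1 BR=1, R=3, W=1
[2] MUL needs rd=2 wr=1: ok; after: ALU=2 MUL=0 MEM=1 BR=1, R=1, W=0
[3] MUL needs rd=2 wr=1: FU; after: ALU=2 MUL=0 MEM=1 BR=1, R=1, W=0
[4] ALU needs rd=2 wr=1: RD_PORT; after: ALU=2 MUL=0 MEM=1 BR=1, R=1, W=0
[5] ALU needs rd=2 wr=1: RD_PORT; after: ALU=2 MUL=0 MEM=1 BR=1, R=1, W=0
[6] ALU needs rd=1 wr=1: WR_PORT; after: ALU=2 MUL=0 MEM=1 BR=1, R=1, W=0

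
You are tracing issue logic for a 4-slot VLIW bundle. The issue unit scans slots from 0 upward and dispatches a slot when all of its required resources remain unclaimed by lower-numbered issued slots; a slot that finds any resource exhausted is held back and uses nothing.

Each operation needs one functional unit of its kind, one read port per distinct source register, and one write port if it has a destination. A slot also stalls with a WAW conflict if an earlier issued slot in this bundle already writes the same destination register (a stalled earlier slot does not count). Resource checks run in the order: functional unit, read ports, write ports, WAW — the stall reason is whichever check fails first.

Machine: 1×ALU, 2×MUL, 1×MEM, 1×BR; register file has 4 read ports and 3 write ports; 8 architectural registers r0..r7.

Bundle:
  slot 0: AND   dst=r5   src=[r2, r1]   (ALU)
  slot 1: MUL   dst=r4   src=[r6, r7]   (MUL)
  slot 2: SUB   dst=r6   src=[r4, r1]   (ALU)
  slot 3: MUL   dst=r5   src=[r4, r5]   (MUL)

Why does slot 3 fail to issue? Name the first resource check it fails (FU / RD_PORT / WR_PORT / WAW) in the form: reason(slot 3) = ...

reason(slot 3) = RD_PORT

slot 0 (ALU): ISSUE — free A0,Mu2,Ld1,B1 rp2 wp2
slot 1 (MUL): ISSUE — free A0,Mu1,Ld1,B1 rp0 wp1
slot 2 (ALU): stall FU — free A0,Mu1,Ld1,B1 rp0 wp1
slot 3 (MUL): stall RD_PORT — free A0,Mu1,Ld1,B1 rp0 wp1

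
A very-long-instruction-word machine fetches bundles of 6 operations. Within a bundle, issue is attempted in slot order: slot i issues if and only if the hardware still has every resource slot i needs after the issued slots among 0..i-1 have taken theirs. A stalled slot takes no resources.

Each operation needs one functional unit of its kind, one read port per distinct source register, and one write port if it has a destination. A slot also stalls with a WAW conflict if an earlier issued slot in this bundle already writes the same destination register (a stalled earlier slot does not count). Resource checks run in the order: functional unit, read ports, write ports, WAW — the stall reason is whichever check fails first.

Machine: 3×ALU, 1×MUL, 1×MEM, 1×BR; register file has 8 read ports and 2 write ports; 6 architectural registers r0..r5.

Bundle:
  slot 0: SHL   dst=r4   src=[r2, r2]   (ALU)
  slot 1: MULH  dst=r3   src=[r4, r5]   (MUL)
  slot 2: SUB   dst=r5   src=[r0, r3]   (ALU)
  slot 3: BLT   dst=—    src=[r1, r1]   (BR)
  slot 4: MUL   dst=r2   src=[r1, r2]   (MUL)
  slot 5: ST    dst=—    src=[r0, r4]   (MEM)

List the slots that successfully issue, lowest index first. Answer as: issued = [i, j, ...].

  0. ALU→r4 ⇒ go  {2A/1Mu/1Ld/1B | 7r 1w}
  1. MUL→r3 ⇒ go  {2A/0Mu/1Ld/1B | 5r 0w}
  2. ALU→r5 ⇒ no(WR_PORT)  {2A/0Mu/1Ld/1B | 5r 0w}
  3. BR ⇒ go  {2A/0Mu/1Ld/0B | 4r 0w}
  4. MUL→r2 ⇒ no(FU)  {2A/0Mu/1Ld/0B | 4r 0w}
  5. MEM ⇒ go  {2A/0Mu/0Ld/0B | 2r 0w}

issued = [0, 1, 3, 5]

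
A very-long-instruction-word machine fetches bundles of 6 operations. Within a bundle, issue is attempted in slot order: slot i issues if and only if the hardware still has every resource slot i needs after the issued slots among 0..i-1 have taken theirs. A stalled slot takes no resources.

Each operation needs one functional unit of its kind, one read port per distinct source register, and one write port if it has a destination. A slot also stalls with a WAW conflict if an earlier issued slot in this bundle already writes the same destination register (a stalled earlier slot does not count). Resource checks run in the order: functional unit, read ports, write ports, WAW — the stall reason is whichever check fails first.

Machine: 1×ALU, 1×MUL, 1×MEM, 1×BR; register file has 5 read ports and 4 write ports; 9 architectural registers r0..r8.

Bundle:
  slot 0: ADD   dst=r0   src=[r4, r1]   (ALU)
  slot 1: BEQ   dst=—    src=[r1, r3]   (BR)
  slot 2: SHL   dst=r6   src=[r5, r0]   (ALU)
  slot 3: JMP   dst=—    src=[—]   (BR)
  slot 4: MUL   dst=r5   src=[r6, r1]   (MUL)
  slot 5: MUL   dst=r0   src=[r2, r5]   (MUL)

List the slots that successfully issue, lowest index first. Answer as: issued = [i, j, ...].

issued = [0, 1]

slot 0 (ALU): ISSUE — free A0,Mu1,Ld1,B1 rp3 wp3
slot 1 (BR): ISSUE — free A0,Mu1,Ld1,B0 rp1 wp3
slot 2 (ALU): stall FU — free A0,Mu1,Ld1,B0 rp1 wp3
slot 3 (BR): stall FU — free A0,Mu1,Ld1,B0 rp1 wp3
slot 4 (MUL): stall RD_PORT — free A0,Mu1,Ld1,B0 rp1 wp3
slot 5 (MUL): stall RD_PORT — free A0,Mu1,Ld1,B0 rp1 wp3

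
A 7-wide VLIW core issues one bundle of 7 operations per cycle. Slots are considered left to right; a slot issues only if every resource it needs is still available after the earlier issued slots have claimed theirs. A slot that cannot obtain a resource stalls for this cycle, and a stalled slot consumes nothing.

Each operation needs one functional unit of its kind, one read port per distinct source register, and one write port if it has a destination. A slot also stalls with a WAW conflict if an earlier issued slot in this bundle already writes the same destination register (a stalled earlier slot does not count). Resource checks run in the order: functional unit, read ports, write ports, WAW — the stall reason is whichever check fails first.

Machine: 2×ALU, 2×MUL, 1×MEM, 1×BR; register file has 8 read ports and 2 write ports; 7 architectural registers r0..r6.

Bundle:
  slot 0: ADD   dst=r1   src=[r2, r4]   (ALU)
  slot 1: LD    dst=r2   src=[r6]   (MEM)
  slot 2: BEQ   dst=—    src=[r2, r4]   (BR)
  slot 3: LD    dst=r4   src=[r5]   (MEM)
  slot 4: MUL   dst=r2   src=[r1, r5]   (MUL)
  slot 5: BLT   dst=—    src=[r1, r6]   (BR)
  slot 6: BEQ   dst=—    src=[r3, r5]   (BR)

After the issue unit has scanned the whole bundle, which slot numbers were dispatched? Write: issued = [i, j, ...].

issued = [0, 1, 2]

slot 0 (ALU): ISSUE — free A1,Mu2,Ld1,B1 rp6 wp1
slot 1 (MEM): ISSUE — free A1,Mu2,Ld0,B1 rp5 wp0
slot 2 (BR): ISSUE — free A1,Mu2,Ld0,B0 rp3 wp0
slot 3 (MEM): stall FU — free A1,Mu2,Ld0,B0 rp3 wp0
slot 4 (MUL): stall WR_PORT — free A1,Mu2,Ld0,B0 rp3 wp0
slot 5 (BR): stall FU — free A1,Mu2,Ld0,B0 rp3 wp0
slot 6 (BR): stall FU — free A1,Mu2,Ld0,B0 rp3 wp0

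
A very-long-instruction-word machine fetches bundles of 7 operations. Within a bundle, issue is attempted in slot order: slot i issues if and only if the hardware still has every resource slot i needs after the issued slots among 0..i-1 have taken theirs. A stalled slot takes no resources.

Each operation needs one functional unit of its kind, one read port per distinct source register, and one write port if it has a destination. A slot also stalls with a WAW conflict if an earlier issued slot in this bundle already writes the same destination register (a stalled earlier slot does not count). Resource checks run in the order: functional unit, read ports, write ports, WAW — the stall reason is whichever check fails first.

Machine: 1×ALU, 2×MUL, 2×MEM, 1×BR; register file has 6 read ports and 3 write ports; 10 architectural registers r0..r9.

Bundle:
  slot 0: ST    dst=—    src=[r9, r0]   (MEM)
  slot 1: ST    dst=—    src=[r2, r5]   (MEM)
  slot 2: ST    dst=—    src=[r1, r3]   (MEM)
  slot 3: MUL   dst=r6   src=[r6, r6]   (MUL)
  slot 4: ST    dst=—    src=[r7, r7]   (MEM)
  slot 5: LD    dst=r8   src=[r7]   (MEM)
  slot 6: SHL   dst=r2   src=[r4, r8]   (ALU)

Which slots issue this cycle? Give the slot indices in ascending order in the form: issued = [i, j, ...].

  0. MEM ⇒ go  {1A/2Mu/1Ld/1B | 4r 3w}
  1. MEM ⇒ go  {1A/2Mu/0Ld/1B | 2r 3w}
  2. MEM ⇒ no(FU)  {1A/2Mu/0Ld/1B | 2r 3w}
  3. MUL→r6 ⇒ go  {1A/1Mu/0Ld/1B | 1r 2w}
  4. MEM ⇒ no(FU)  {1A/1Mu/0Ld/1B | 1r 2w}
  5. MEM→r8 ⇒ no(FU)  {1A/1Mu/0Ld/1B | 1r 2w}
  6. ALU→r2 ⇒ no(RD_PORT)  {1A/1Mu/0Ld/1B | 1r 2w}

issued = [0, 1, 3]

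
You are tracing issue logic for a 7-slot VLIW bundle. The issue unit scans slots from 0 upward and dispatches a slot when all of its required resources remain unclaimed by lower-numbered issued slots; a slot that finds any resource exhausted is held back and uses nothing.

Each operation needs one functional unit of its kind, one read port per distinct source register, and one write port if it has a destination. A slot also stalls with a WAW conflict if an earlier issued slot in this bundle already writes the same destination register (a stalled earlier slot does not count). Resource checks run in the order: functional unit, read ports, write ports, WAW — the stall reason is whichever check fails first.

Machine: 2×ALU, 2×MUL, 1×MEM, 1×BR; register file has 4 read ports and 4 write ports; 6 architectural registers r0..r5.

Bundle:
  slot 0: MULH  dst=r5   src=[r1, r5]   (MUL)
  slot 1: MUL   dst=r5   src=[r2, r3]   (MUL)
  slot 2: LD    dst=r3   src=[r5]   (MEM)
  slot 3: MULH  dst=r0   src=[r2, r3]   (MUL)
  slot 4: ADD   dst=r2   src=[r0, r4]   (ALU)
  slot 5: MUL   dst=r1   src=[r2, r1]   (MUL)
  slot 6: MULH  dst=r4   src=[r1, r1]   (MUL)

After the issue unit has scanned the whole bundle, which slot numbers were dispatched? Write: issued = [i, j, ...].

issued = [0, 2, 6]

[0] MUL needs rd=2 wr=1: ok; after: ALU=2 MUL=1 MEM=1 BR=1, R=2, W=3
[1] MUL needs rd=2 wr=1: WAW; after: ALU=2 MUL=1 MEM=1 BR=1, R=2, W=3
[2] MEM needs rd=1 wr=1: ok; after: ALU=2 MUL=1 MEM=0 BR=1, R=1, W=2
[3] MUL needs rd=2 wr=1: RD_PORT; after: ALU=2 MUL=1 MEM=0 BR=1, R=1, W=2
[4] ALU needs rd=2 wr=1: RD_PORT; after: ALU=2 MUL=1 MEM=0 BR=1, R=1, W=2
[5] MUL needs rd=2 wr=1: RD_PORT; after: ALU=2 MUL=1 MEM=0 BR=1, R=1, W=2
[6] MUL needs rd=1 wr=1: ok; after: ALU=2 MUL=0 MEM=0 BR=1, R=0, W=1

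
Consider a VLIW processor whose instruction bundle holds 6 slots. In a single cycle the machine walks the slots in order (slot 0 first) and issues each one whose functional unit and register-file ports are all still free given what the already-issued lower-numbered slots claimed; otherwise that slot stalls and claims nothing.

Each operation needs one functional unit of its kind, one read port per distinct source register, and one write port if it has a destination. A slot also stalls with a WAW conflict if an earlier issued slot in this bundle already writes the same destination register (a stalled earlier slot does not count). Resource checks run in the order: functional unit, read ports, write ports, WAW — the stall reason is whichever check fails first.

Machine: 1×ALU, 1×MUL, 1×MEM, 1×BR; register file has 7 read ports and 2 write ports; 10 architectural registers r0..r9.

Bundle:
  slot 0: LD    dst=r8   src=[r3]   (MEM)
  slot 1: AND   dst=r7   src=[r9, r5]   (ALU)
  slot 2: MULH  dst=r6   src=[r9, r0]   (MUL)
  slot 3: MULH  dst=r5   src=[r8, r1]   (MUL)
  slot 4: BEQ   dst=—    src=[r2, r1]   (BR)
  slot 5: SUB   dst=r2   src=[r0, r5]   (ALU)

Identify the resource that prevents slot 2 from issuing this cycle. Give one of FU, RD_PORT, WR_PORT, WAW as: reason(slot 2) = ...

#0 MEM src=r3 dispatched  <A:1 Mu:1 Ld:0 B:1 rd:6 wr:1>
#1 ALU src=r9,r5 dispatched  <A:0 Mu:1 Ld:0 B:1 rd:4 wr:0>
#2 MUL src=r9,r0 held:WR_PORT  <A:0 Mu:1 Ld:0 B:1 rd:4 wr:0>
#3 MUL src=r8,r1 held:WR_PORT  <A:0 Mu:1 Ld:0 B:1 rd:4 wr:0>
#4 BR src=r2,r1 dispatched  <A:0 Mu:1 Ld:0 B:0 rd:2 wr:0>
#5 ALU src=r0,r5 held:FU  <A:0 Mu:1 Ld:0 B:0 rd:2 wr:0>

reason(slot 2) = WR_PORT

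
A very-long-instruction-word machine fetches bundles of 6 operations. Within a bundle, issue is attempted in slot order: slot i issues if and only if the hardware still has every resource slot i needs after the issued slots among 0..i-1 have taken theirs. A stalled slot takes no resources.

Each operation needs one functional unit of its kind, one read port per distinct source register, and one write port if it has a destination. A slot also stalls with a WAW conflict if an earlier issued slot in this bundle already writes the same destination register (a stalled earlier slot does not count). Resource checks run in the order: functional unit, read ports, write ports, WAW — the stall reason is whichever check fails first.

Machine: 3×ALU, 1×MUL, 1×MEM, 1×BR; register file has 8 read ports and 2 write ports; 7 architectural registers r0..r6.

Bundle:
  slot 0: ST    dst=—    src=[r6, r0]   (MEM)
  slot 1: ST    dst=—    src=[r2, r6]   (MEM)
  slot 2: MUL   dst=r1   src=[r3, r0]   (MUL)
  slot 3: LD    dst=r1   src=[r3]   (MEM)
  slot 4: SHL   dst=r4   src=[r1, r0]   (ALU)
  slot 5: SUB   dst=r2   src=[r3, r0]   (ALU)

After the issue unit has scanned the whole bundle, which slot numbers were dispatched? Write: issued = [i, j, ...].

  0. MEM ⇒ go  {3A/1Mu/0Ld/1B | 6r 2w}
  1. MEM ⇒ no(FU)  {3A/1Mu/0Ld/1B | 6r 2w}
  2. MUL→r1 ⇒ go  {3A/0Mu/0Ld/1B | 4r 1w}
  3. MEM→r1 ⇒ no(FU)  {3A/0Mu/0Ld/1B | 4r 1w}
  4. ALU→r4 ⇒ go  {2A/0Mu/0Ld/1B | 2r 0w}
  5. ALU→r2 ⇒ no(WR_PORT)  {2A/0Mu/0Ld/1B | 2r 0w}

issued = [0, 2, 4]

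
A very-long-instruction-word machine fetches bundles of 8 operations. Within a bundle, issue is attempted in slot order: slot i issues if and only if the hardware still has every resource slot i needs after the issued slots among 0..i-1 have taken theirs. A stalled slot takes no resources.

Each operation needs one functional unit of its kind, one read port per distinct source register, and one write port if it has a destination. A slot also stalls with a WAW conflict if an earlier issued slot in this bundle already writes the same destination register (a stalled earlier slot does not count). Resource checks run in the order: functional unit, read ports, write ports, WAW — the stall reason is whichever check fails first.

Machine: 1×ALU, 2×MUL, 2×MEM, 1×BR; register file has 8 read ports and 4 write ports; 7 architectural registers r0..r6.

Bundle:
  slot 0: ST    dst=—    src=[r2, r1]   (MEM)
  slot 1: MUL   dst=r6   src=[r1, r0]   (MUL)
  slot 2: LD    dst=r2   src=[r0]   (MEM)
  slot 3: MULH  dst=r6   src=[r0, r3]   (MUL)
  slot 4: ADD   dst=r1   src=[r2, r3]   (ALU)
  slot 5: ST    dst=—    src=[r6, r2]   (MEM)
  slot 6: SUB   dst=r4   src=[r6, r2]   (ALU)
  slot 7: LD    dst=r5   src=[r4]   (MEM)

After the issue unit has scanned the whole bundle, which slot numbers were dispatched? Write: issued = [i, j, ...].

#0 MEM src=r2,r1 dispatched  <A:1 Mu:2 Ld:1 B:1 rd:6 wr:4>
#1 MUL src=r1,r0 dispatched  <A:1 Mu:1 Ld:1 B:1 rd:4 wr:3>
#2 MEM src=r0 dispatched  <A:1 Mu:1 Ld:0 B:1 rd:3 wr:2>
#3 MUL src=r0,r3 held:WAW  <A:1 Mu:1 Ld:0 B:1 rd:3 wr:2>
#4 ALU src=r2,r3 dispatched  <A:0 Mu:1 Ld:0 B:1 rd:1 wr:1>
#5 MEM src=r6,r2 held:FU  <A:0 Mu:1 Ld:0 B:1 rd:1 wr:1>
#6 ALU src=r6,r2 held:FU  <A:0 Mu:1 Ld:0 B:1 rd:1 wr:1>
#7 MEM src=r4 held:FU  <A:0 Mu:1 Ld:0 B:1 rd:1 wr:1>

issued = [0, 1, 2, 4]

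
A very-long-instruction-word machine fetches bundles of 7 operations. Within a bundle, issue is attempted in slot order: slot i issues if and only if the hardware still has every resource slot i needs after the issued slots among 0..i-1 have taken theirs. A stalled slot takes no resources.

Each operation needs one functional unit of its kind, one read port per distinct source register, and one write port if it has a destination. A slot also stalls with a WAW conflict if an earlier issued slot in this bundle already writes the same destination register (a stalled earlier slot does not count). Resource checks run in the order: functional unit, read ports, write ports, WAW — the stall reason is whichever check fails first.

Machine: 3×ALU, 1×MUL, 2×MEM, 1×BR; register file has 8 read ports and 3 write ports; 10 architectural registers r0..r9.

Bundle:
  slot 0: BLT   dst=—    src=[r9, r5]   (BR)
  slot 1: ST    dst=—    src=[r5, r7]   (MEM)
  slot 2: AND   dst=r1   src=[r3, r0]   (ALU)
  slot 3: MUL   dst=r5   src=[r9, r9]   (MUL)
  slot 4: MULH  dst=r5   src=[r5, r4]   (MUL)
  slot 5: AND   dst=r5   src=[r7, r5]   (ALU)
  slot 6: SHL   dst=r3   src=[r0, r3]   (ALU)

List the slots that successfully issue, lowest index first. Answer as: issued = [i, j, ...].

issued = [0, 1, 2, 3]

  0. BR ⇒ go  {3A/1Mu/2Ld/0B | 6r 3w}
  1. MEM ⇒ go  {3A/1Mu/1Ld/0B | 4r 3w}
  2. ALU→r1 ⇒ go  {2A/1Mu/1Ld/0B | 2r 2w}
  3. MUL→r5 ⇒ go  {2A/0Mu/1Ld/0B | 1r 1w}
  4. MUL→r5 ⇒ no(FU)  {2A/0Mu/1Ld/0B | 1r 1w}
  5. ALU→r5 ⇒ no(RD_PORT)  {2A/0Mu/1Ld/0B | 1r 1w}
  6. ALU→r3 ⇒ no(RD_PORT)  {2A/0Mu/1Ld/0B | 1r 1w}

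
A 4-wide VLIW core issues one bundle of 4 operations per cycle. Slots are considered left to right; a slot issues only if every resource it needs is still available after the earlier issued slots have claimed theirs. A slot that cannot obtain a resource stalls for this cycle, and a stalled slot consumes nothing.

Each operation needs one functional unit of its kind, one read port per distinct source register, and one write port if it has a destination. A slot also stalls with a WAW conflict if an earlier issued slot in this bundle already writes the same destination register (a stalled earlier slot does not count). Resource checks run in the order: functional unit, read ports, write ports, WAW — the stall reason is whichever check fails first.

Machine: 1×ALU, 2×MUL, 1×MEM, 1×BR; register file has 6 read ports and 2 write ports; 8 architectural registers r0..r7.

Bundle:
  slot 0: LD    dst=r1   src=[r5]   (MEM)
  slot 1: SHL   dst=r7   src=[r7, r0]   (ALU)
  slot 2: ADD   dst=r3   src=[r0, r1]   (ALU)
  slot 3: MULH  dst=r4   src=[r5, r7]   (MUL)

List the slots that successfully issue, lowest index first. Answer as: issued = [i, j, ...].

issued = [0, 1]

(0) want 1×MEM +1rd +1wr — yes → AL1|MU2|ME0|BR1|rd5|wr1
(1) want 1×ALU +2rd +1wr — yes → AL0|MU2|ME0|BR1|rd3|wr0
(2) want 1×ALU +2rd +1wr — FU → AL0|MU2|ME0|BR1|rd3|wr0
(3) want 1×MUL +2rd +1wr — WR_PORT → AL0|MU2|ME0|BR1|rd3|wr0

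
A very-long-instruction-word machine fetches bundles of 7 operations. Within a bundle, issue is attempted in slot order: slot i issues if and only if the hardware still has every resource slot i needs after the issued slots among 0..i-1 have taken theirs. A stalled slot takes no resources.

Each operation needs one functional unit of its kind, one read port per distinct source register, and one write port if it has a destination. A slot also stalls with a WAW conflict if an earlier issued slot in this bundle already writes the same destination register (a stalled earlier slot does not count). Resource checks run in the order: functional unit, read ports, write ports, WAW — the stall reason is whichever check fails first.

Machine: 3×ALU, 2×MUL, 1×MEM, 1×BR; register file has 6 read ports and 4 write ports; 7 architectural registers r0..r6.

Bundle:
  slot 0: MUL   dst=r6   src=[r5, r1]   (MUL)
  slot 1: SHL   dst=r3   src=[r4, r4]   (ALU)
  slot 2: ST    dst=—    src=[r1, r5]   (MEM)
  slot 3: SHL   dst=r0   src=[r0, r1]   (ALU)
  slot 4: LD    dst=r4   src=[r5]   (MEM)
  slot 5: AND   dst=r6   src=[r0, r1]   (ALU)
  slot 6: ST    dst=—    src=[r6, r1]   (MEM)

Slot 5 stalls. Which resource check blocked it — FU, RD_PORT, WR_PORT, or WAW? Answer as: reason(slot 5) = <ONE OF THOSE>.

reason(slot 5) = RD_PORT

(0) want 1×MUL +2rd +1wr — yes → AL3|MU1|ME1|BR1|rd4|wr3
(1) want 1×ALU +1rd +1wr — yes → AL2|MU1|ME1|BR1|rd3|wr2
(2) want 1×MEM +2rd +0wr — yes → AL2|MU1|ME0|BR1|rd1|wr2
(3) want 1×ALU +2rd +1wr — RD_PORT → AL2|MU1|ME0|BR1|rd1|wr2
(4) want 1×MEM +1rd +1wr — FU → AL2|MU1|ME0|BR1|rd1|wr2
(5) want 1×ALU +2rd +1wr — RD_PORT → AL2|MU1|ME0|BR1|rd1|wr2
(6) want 1×MEM +2rd +0wr — FU → AL2|MU1|ME0|BR1|rd1|wr2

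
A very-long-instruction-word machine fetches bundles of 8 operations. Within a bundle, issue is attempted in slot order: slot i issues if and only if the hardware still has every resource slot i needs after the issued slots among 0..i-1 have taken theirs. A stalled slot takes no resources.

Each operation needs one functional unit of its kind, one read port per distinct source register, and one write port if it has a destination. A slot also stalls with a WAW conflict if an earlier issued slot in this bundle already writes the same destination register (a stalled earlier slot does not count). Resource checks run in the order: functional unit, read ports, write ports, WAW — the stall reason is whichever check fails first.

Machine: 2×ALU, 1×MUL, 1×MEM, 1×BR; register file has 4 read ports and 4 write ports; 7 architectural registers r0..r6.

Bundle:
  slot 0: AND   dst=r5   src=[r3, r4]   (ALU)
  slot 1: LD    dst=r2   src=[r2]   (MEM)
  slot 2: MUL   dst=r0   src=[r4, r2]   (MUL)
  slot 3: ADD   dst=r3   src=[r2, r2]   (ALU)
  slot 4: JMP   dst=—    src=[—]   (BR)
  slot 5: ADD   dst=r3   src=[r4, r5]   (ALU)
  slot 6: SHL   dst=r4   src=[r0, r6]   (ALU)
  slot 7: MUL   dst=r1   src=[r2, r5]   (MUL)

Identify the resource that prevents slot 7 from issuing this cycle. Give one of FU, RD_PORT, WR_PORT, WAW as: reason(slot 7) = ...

[0] ALU needs rd=2 wr=1: ok; after: ALU=1 MUL=1 MEM=1 BR=1, R=2, W=3
[1] MEM needs rd=1 wr=1: ok; after: ALU=1 MUL=1 MEM=0 BR=1, R=1, W=2
[2] MUL needs rd=2 wr=1: RD_PORT; after: ALU=1 MUL=1 MEM=0 BR=1, R=1, W=2
[3] ALU needs rd=1 wr=1: ok; after: ALU=0 MUL=1 MEM=0 BR=1, R=0, W=1
[4] BR needs rd=0 wr=0: ok; after: ALU=0 MUL=1 MEM=0 BR=0, R=0, W=1
[5] ALU needs rd=2 wr=1: FU; after: ALU=0 MUL=1 MEM=0 BR=0, R=0, W=1
[6] ALU needs rd=2 wr=1: FU; after: ALU=0 MUL=1 MEM=0 BR=0, R=0, W=1
[7] MUL needs rd=2 wr=1: RD_PORT; after: ALU=0 MUL=1 MEM=0 BR=0, R=0, W=1

reason(slot 7) = RD_PORT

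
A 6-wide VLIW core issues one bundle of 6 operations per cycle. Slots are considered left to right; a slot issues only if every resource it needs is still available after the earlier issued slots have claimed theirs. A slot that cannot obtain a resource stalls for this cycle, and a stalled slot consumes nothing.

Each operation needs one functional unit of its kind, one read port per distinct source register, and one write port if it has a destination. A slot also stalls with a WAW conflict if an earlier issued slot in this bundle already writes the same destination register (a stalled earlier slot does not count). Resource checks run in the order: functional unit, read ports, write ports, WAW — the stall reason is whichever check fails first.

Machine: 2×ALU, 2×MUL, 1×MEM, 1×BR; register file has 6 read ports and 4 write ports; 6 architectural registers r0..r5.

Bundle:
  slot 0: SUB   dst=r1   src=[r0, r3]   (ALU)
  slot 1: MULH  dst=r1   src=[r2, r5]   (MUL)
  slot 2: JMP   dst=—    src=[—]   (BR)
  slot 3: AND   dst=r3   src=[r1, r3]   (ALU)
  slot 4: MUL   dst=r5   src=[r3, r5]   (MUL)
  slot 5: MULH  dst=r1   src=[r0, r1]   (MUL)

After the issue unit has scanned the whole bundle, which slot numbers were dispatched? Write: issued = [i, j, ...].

issued = [0, 2, 3, 4]

slot 0 (ALU): ISSUE — free A1,Mu2,Ld1,B1 rp4 wp3
slot 1 (MUL): stall WAW — free A1,Mu2,Ld1,B1 rp4 wp3
slot 2 (BR): ISSUE — free A1,Mu2,Ld1,B0 rp4 wp3
slot 3 (ALU): ISSUE — free A0,Mu2,Ld1,B0 rp2 wp2
slot 4 (MUL): ISSUE — free A0,Mu1,Ld1,B0 rp0 wp1
slot 5 (MUL): stall RD_PORT — free A0,Mu1,Ld1,B0 rp0 wp1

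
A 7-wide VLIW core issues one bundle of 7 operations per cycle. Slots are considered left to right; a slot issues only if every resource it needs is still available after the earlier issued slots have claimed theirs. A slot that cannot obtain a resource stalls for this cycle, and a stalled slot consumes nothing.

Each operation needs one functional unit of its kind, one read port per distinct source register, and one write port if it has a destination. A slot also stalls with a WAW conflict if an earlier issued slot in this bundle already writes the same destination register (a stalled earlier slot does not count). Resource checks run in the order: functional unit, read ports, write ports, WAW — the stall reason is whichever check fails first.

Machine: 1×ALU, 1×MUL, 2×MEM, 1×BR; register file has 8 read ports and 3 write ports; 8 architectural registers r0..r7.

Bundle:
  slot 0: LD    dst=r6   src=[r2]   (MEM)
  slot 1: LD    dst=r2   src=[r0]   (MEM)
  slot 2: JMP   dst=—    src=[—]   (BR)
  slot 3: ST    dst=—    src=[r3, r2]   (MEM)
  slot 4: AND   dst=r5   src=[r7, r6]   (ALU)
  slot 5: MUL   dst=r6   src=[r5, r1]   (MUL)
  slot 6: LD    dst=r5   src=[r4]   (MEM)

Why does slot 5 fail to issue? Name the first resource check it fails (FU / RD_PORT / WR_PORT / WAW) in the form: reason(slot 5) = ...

reason(slot 5) = WR_PORT

(0) want 1×MEM +1rd +1wr — yes → AL1|MU1|ME1|BR1|rd7|wr2
(1) want 1×MEM +1rd +1wr — yes → AL1|MU1|ME0|BR1|rd6|wr1
(2) want 1×BR +0rd +0wr — yes → AL1|MU1|ME0|BR0|rd6|wr1
(3) want 1×MEM +2rd +0wr — FU → AL1|MU1|ME0|BR0|rd6|wr1
(4) want 1×ALU +2rd +1wr — yes → AL0|MU1|ME0|BR0|rd4|wr0
(5) want 1×MUL +2rd +1wr — WR_PORT → AL0|MU1|ME0|BR0|rd4|wr0
(6) want 1×MEM +1rd +1wr — FU → AL0|MU1|ME0|BR0|rd4|wr0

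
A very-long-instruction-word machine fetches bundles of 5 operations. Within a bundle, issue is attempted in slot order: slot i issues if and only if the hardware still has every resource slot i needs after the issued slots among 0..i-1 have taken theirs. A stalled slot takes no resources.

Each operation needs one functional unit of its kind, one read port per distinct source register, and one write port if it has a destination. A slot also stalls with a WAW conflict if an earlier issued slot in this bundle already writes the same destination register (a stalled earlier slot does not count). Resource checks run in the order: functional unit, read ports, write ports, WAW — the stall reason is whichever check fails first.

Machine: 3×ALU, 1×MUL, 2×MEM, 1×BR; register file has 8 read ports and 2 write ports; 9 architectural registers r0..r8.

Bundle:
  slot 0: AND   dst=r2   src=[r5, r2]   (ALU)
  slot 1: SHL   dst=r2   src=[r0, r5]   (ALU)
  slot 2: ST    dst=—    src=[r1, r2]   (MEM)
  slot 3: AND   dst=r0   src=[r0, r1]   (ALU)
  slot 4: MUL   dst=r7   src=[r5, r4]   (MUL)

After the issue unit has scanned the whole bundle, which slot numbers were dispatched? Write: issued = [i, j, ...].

#0 ALU src=r5,r2 dispatched  <A:2 Mu:1 Ld:2 B:1 rd:6 wr:1>
#1 ALU src=r0,r5 held:WAW  <A:2 Mu:1 Ld:2 B:1 rd:6 wr:1>
#2 MEM src=r1,r2 dispatched  <A:2 Mu:1 Ld:1 B:1 rd:4 wr:1>
#3 ALU src=r0,r1 dispatched  <A:1 Mu:1 Ld:1 B:1 rd:2 wr:0>
#4 MUL src=r5,r4 held:WR_PORT  <A:1 Mu:1 Ld:1 B:1 rd:2 wr:0>

issued = [0, 2, 3]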